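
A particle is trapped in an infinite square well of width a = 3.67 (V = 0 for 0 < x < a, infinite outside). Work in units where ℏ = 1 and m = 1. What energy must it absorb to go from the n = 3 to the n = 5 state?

ΔE = 5.86

E_n = n²π²ℏ²/(2ma²), so ΔE = (5² − 3²) π²ℏ²/(2ma²).
ΔE = 16 × π² / (2 × 1 × 3.67²) = 5.862.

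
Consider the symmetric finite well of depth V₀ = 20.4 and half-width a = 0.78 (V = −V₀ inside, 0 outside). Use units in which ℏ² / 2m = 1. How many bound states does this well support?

The dimensionless depth is z₀ = a√(2mV₀)/ℏ = 0.78 × √(20.40) = 3.523.
The even/odd transcendental equations gain one root per π/2 in z₀, giving N = 1 + ⌊2z₀/π⌋ = 1 + ⌊2.243⌋ = 3.

N = 3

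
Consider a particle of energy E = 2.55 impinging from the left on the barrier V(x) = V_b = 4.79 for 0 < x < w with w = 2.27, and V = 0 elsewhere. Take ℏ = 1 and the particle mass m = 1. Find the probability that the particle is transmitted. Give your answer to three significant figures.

T = 0.000267

Since E < V_b the interior solution is evanescent with decay constant κ = √(2m(V_b − E))/ℏ = 2.117.
κw = 4.805, sinh(κw) = 61.04.
Matching ψ, ψ′ at both faces gives T = [1 + V_b² sinh²(κw) / (4E(V_b − E))]⁻¹ = 1/3742 = 0.000267.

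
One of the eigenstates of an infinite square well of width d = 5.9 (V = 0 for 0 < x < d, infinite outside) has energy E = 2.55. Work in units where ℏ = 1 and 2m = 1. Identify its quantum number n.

From E_n = n²π²ℏ²/(2md²) invert to n = √(2md²E)/(πℏ).
n = (5.9/π) × √(2 × 0.5 × 2.55) = 2.999 → n = 3.

n = 3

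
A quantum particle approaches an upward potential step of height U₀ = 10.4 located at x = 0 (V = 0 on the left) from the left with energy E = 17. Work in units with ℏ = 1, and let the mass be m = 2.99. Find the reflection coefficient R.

R = 0.0539

On each side the TISE gives plane waves with k = √(2m(E − V))/ℏ: k₁ = √(2·2.99·17) = 10.08, k₂ = √(2·2.99·6.6) = 6.282.
Matching ψ and ψ′ at x = 0 gives r = (k₁ − k₂)/(k₁ + k₂), so R = r² = 0.05393 and T = 1 − R = 0.9461.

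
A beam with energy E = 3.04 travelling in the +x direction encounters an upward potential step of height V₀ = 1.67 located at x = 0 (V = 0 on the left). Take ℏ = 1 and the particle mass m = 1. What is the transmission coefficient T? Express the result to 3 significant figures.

On each side the TISE gives plane waves with k = √(2m(E − V))/ℏ: k₁ = √(2·1·3.04) = 2.466, k₂ = √(2·1·1.37) = 1.655.
Continuity of ψ and ψ′ at the step yields the reflection amplitude r = (k₁ − k₂)/(k₁ + k₂) = 0.1967; thus R = |r|² = 0.03868, T = 0.9613.

T = 0.961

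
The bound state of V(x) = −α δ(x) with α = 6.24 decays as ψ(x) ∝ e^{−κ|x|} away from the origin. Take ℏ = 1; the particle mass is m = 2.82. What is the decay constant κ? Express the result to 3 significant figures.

Integrating the TISE across x = 0 gives the cusp condition ψ'(0⁺) − ψ'(0⁻) = −(2mα/ℏ²)ψ(0).
With ψ ∝ e^{−κ|x|} this yields −2κ = −2mα/ℏ², so κ = mα/ℏ² = 17.60.

κ = 17.6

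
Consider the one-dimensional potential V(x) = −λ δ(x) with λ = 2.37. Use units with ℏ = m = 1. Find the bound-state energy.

E = -2.81

For x ≠ 0 the bound state is ψ ∝ e^{−κ|x|}; integrating the TISE across the delta gives the cusp condition 2κ = 2mλ/ℏ², so κ = 2.370.
Then E = −ℏ²κ²/(2m) = −mλ²/(2ℏ²) = -2.808.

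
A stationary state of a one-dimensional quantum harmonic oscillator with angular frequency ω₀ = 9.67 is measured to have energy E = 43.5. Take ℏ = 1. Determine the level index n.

n = 4

E_n = ℏω₀(n + ½) ⇒ n = E/(ℏω₀) − ½ = 43.5/9.67 − 0.5 = 3.998 → n = 4.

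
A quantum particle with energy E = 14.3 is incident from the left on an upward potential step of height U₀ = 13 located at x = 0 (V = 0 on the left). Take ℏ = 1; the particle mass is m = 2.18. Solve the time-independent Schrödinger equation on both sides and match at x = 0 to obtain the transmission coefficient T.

T = 0.712

The wavenumbers are k₁ = √(2mE)/ℏ = 7.896 on the left and k₂ = √(2m(E − U₀))/ℏ = 2.381 on the right.
Matching ψ and ψ′ at x = 0 gives r = (k₁ − k₂)/(k₁ + k₂), so R = r² = 0.2880 and T = 1 − R = 0.7120.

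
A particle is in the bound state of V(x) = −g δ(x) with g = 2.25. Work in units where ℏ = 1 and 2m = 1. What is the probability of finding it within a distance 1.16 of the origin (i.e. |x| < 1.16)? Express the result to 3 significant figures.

P = 0.926

The normalised bound state is ψ = √κ e^{−κ|x|} with κ = mg/ℏ² = 1.125.
P(|x| < d) = ∫_{−d}^{d} κ e^{−2κ|x|} dx = 1 − e^{−2κd} = 1 − e^{−2.610} = 0.9265.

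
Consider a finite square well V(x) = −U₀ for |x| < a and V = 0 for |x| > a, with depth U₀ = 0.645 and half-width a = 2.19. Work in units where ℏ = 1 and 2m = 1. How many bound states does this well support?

Define the well-strength parameter z₀ = (a/ℏ)√(2mU₀) = 2.19 × √(2·0.5·0.645) = 1.759.
A new bound state (alternating even/odd) appears each time z₀ passes a multiple of π/2, so N = ⌊2z₀/π⌋ + 1 = ⌊1.120⌋ + 1 = 2.

N = 2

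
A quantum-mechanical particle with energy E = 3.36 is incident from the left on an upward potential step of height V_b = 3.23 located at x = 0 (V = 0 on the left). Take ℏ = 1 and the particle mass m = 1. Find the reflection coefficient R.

R = 0.451

On each side the TISE gives plane waves with k = √(2m(E − V))/ℏ: k₁ = √(2·1·3.36) = 2.592, k₂ = √(2·1·0.13) = 0.5099.
Matching ψ and ψ′ at x = 0 gives r = (k₁ − k₂)/(k₁ + k₂), so R = r² = 0.4506 and T = 1 − R = 0.5494.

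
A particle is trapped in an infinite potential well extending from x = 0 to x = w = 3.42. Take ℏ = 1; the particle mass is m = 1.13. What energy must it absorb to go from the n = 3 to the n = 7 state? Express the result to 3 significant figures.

E_n = n²π²ℏ²/(2mw²), so ΔE = (7² − 3²) π²ℏ²/(2mw²).
ΔE = 40 × π² / (2 × 1.13 × 3.42²) = 14.93.

ΔE = 14.9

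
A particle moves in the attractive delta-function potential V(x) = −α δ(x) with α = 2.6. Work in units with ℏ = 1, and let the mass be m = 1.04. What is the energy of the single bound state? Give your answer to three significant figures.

E = -3.52

For x ≠ 0 the bound state is ψ ∝ e^{−κ|x|}; integrating the TISE across the delta gives the cusp condition 2κ = 2mα/ℏ², so κ = 2.704.
Then E = −ℏ²κ²/(2m) = −mα²/(2ℏ²) = -3.515.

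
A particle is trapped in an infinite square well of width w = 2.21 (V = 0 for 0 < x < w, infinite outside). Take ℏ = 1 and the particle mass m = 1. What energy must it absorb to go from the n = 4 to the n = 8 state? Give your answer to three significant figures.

ΔE = 48.5

E_n = n²π²ℏ²/(2mw²), so ΔE = (8² − 4²) π²ℏ²/(2mw²).
ΔE = 48 × π² / (2 × 1 × 2.21²) = 48.50.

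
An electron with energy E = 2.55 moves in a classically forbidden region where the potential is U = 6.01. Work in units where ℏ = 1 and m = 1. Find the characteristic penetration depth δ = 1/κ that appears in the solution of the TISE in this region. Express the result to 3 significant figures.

δ = 0.380

Since E < U the TISE in this region is ψ'' = κ²ψ with κ = √(2m(U − E))/ℏ.
κ = √(2 × 1 × 3.46) = 2.631. The penetration depth is δ = 1/κ = 0.380.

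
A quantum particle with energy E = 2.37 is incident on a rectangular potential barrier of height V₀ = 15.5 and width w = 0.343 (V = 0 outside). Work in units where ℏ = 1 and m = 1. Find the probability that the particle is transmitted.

Since E < V₀ the interior solution is evanescent with decay constant κ = √(2m(V₀ − E))/ℏ = 5.124.
κw = 1.758, sinh(κw) = 2.813.
Matching ψ, ψ′ at both faces gives T = [1 + V₀² sinh²(κw) / (4E(V₀ − E))]⁻¹ = 1/16.28 = 0.0614.

T = 0.0614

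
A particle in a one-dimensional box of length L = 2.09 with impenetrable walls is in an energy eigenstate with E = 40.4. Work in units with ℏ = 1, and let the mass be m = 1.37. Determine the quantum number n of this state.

n = 7

For an infinite well E_n = n²π²ℏ²/(2mL²), so n = (L/πℏ)√(2mE).
n = (2.09/π) × √(2 × 1.37 × 40.4) = 6.999 → n = 7.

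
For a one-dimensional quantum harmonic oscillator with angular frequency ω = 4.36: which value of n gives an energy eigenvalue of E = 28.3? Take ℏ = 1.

n = 6

Invert E_n = (n + ½)ℏω: n = E/ℏω − ½ = 5.991, so n = 6.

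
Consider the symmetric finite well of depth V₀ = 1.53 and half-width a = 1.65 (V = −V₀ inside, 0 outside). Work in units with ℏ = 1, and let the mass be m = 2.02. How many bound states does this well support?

Define the well-strength parameter z₀ = (a/ℏ)√(2mV₀) = 1.65 × √(2·2.02·1.53) = 4.102.
The even/odd transcendental equations gain one root per π/2 in z₀, giving N = 1 + ⌊2z₀/π⌋ = 1 + ⌊2.612⌋ = 3.

N = 3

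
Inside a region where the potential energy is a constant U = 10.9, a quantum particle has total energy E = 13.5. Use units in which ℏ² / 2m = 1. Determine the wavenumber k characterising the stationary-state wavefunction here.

With E > U the solution is oscillatory, ψ ∝ e^{±ikx} with k = √(2m(E − U))/ℏ.
k = √(2 × 0.5 × 2.6) = 1.612.

k = 1.61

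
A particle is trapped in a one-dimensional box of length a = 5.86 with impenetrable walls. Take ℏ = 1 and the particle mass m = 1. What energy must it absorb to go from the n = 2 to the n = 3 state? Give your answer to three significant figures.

E_n = n²π²ℏ²/(2ma²), so ΔE = (3² − 2²) π²ℏ²/(2ma²).
ΔE = 5 × π² / (2 × 1 × 5.86²) = 0.7185.

ΔE = 0.719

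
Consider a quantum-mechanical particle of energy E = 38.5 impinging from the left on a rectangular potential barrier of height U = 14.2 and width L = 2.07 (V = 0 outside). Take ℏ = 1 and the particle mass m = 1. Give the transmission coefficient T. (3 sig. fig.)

Above the barrier the interior wavenumber is k₂ = √(2m(E − U))/ℏ = 6.971, giving phase k₂L = 14.43.
Matching at both interfaces gives T⁻¹ = 1 + U² sin²(k₂L) / [4E(E − U)] = 1.049, hence T = 0.953.

T = 0.953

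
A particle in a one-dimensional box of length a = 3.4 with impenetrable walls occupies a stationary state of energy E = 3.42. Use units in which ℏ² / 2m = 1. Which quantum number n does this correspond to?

For an infinite well E_n = n²π²ℏ²/(2ma²), so n = (a/πℏ)√(2mE).
n = (3.4/π) × √(2 × 0.5 × 3.42) = 2.001 → n = 2.

n = 2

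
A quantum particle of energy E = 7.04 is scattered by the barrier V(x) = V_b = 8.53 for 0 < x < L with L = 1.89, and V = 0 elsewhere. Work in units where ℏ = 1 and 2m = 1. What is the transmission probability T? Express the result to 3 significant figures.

E < V_b: inside the barrier ψ ∝ e^{±κx} with κ = √(2m(V_b − E))/ℏ = 1.221.
κL = 2.307, sinh(κL) = 4.973.
The exact tunnelling result is T⁻¹ = 1 + V_b² sinh²(κL) / [4E(V_b − E)] = 43.88, so T = 0.0228.

T = 0.0228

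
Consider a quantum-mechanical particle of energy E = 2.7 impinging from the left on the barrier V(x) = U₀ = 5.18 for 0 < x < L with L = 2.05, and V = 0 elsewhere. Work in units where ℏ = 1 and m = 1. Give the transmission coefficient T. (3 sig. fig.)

E < U₀: inside the barrier ψ ∝ e^{±κx} with κ = √(2m(U₀ − E))/ℏ = 2.227.
κL = 4.566, sinh(κL) = 48.05.
Matching ψ, ψ′ at both faces gives T = [1 + U₀² sinh²(κL) / (4E(U₀ − E))]⁻¹ = 1/2314 = 0.000432.

T = 0.000432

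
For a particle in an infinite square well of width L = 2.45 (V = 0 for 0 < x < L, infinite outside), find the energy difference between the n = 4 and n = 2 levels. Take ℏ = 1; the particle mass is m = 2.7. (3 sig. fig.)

ΔE = 3.65

E_n = n²π²ℏ²/(2mL²), so ΔE = (4² − 2²) π²ℏ²/(2mL²).
ΔE = 12 × π² / (2 × 2.7 × 2.45²) = 3.654.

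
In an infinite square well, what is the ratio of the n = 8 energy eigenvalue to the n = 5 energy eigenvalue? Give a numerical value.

2.56

Since E_n ∝ n², the ratio is (8/5)² = 2.56.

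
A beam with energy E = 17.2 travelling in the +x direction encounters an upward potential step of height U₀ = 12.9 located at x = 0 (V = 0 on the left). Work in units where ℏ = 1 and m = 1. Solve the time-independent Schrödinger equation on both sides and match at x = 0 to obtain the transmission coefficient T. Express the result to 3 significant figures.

The wavenumbers are k₁ = √(2mE)/ℏ = 5.865 on the left and k₂ = √(2m(E − U₀))/ℏ = 2.933 on the right.
Continuity of ψ and ψ′ at the step yields the reflection amplitude r = (k₁ − k₂)/(k₁ + k₂) = 0.3333; thus R = |r|² = 0.1111, T = 0.8889.

T = 0.889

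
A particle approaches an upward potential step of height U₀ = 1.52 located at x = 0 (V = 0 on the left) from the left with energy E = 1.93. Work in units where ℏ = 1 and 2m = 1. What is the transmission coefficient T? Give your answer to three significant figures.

The wavenumbers are k₁ = √(2mE)/ℏ = 1.389 on the left and k₂ = √(2m(E − U₀))/ℏ = 0.6403 on the right.
Matching ψ and ψ′ at x = 0 gives r = (k₁ − k₂)/(k₁ + k₂), so R = r² = 0.1362 and T = 1 − R = 0.8638.

T = 0.864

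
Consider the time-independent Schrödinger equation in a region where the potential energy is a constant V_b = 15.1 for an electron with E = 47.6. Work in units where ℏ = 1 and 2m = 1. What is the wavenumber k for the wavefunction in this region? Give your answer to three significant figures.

k = 5.70

With E > V_b the solution is oscillatory, ψ ∝ e^{±ikx} with k = √(2m(E − V_b))/ℏ.
k = √(2 × 0.5 × 32.5) = 5.701.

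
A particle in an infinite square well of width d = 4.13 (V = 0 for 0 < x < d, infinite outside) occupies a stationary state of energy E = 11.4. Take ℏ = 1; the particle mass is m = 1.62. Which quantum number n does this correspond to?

n = 8

For an infinite well E_n = n²π²ℏ²/(2md²), so n = (d/πℏ)√(2mE).
n = (4.13/π) × √(2 × 1.62 × 11.4) = 7.990 → n = 8.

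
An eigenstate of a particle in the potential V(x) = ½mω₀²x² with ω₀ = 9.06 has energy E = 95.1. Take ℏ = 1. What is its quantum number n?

n = 10

Invert E_n = (n + ½)ℏω₀: n = E/ℏω₀ − ½ = 9.997, so n = 10.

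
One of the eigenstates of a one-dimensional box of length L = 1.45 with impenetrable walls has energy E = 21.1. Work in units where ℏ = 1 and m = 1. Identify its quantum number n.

n = 3

From E_n = n²π²ℏ²/(2mL²) invert to n = √(2mL²E)/(πℏ).
n = (1.45/π) × √(2 × 1 × 21.1) = 2.998 → n = 3.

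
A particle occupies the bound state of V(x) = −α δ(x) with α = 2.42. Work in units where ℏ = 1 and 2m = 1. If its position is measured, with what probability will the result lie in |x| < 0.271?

P = 0.481

The normalised bound state is ψ = √κ e^{−κ|x|} with κ = mα/ℏ² = 1.210.
P(|x| < d) = ∫_{−d}^{d} κ e^{−2κ|x|} dx = 1 − e^{−2κd} = 1 − e^{−0.6558} = 0.4810.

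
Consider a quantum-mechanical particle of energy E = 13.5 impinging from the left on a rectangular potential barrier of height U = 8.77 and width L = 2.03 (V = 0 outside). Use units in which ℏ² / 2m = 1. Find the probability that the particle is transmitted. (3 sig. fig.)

E > U: inside the barrier k₂ = √(2m(E − U))/ℏ = 2.175, k₂L = 4.415.
T = [1 + U² sin²(k₂L) / (4E(E − U))]⁻¹ = 1/1.275 = 0.784.

T = 0.784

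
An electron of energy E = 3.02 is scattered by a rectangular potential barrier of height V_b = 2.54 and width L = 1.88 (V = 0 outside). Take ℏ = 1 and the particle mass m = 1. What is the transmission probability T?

T = 0.492

Above the barrier the interior wavenumber is k₂ = √(2m(E − V_b))/ℏ = 0.9798, giving phase k₂L = 1.842.
T = [1 + V_b² sin²(k₂L) / (4E(E − V_b))]⁻¹ = 1/2.033 = 0.492.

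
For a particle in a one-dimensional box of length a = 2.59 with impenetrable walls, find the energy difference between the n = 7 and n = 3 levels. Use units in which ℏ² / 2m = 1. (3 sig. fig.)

ΔE = 58.9

E_n = n²π²ℏ²/(2ma²), so ΔE = (7² − 3²) π²ℏ²/(2ma²).
ΔE = 40 × π² / (2 × 0.5 × 2.59²) = 58.85.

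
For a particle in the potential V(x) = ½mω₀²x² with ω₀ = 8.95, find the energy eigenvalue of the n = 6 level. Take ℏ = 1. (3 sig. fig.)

E = 58.2

Using E_n = (n + ½)ℏω₀: E_6 = 6.5 × 8.95 = 58.18.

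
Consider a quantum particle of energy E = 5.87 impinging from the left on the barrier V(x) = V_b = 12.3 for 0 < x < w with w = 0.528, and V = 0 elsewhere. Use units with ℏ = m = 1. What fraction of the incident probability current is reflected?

Since E < V_b the interior solution is evanescent with decay constant κ = √(2m(V_b − E))/ℏ = 3.586.
κw = 1.893, sinh(κw) = 3.246.
Matching ψ, ψ′ at both faces gives T = [1 + V_b² sinh²(κw) / (4E(V_b − E))]⁻¹ = 1/11.56 = 0.0865.
R = 1 − T = 0.913.

R = 0.913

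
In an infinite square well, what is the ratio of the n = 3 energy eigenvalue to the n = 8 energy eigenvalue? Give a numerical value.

0.140625

E_n = n²π²ℏ²/(2mL²) so the ratio is n₂²/n₁² = 9/64 = 0.140625.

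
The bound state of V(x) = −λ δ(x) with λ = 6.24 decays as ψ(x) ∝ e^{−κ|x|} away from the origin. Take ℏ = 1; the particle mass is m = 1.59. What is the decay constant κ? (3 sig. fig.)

κ = 9.92

Integrating the TISE across x = 0 gives the cusp condition ψ'(0⁺) − ψ'(0⁻) = −(2mλ/ℏ²)ψ(0).
With ψ ∝ e^{−κ|x|} this yields −2κ = −2mλ/ℏ², so κ = mλ/ℏ² = 9.922.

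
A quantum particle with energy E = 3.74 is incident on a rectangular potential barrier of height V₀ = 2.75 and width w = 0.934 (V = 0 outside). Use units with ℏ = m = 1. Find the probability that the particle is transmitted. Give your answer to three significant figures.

Above the barrier the interior wavenumber is k₂ = √(2m(E − V₀))/ℏ = 1.407, giving phase k₂w = 1.314.
Matching at both interfaces gives T⁻¹ = 1 + V₀² sin²(k₂w) / [4E(E − V₀)] = 1.478, hence T = 0.677.

T = 0.677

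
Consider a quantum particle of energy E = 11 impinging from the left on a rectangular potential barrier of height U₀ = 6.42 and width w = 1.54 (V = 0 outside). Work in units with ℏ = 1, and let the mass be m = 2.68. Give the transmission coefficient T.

T = 0.837

Above the barrier the interior wavenumber is k₂ = √(2m(E − U₀))/ℏ = 4.955, giving phase k₂w = 7.630.
Matching at both interfaces gives T⁻¹ = 1 + U₀² sin²(k₂w) / [4E(E − U₀)] = 1.194, hence T = 0.837.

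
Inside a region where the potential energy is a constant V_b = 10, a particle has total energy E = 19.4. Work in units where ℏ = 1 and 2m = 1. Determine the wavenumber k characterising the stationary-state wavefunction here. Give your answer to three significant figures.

k = 3.07

With E > V_b the solution is oscillatory, ψ ∝ e^{±ikx} with k = √(2m(E − V_b))/ℏ.
k = √(2 × 0.5 × 9.4) = 3.066.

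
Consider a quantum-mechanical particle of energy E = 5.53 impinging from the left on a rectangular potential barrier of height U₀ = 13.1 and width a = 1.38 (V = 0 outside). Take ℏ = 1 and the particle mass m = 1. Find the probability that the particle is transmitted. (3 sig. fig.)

E < U₀: inside the barrier ψ ∝ e^{±κx} with κ = √(2m(U₀ − E))/ℏ = 3.891.
κa = 5.370, sinh(κa) = 107.4.
Matching ψ, ψ′ at both faces gives T = [1 + U₀² sinh²(κa) / (4E(U₀ − E))]⁻¹ = 1/11820 = 0.0000846.

T = 0.0000846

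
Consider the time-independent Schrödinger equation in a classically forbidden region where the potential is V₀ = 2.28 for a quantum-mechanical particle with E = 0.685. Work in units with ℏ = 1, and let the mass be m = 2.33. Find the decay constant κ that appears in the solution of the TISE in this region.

κ = 2.73

Since E < V₀ the TISE in this region is ψ'' = κ²ψ with κ = √(2m(V₀ − E))/ℏ.
κ = √(2 × 2.33 × 1.595) = 2.726.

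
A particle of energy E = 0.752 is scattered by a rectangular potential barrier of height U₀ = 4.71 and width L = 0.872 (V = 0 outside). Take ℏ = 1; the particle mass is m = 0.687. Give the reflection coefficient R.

R = 0.963

E < U₀: inside the barrier ψ ∝ e^{±κx} with κ = √(2m(U₀ − E))/ℏ = 2.332.
κL = 2.034, sinh(κL) = 3.755.
The exact tunnelling result is T⁻¹ = 1 + U₀² sinh²(κL) / [4E(U₀ − E)] = 27.27, so T = 0.0367.
R = 1 − T = 0.963.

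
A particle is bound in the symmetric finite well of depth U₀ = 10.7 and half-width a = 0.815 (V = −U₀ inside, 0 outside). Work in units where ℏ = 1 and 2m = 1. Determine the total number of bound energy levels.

Define the well-strength parameter z₀ = (a/ℏ)√(2mU₀) = 0.815 × √(2·0.5·10.7) = 2.666.
A new bound state (alternating even/odd) appears each time z₀ passes a multiple of π/2, so N = ⌊2z₀/π⌋ + 1 = ⌊1.697⌋ + 1 = 2.

N = 2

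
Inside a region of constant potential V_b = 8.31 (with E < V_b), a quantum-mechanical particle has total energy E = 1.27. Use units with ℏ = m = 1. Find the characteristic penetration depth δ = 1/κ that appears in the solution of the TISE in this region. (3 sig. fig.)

δ = 0.267

Since E < V_b the TISE in this region is ψ'' = κ²ψ with κ = √(2m(V_b − E))/ℏ.
κ = √(2 × 1 × 7.04) = 3.752. The penetration depth is δ = 1/κ = 0.267.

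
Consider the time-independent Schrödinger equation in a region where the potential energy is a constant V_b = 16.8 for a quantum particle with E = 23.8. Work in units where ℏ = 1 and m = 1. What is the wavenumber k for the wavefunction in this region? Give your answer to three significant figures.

With E > V_b the solution is oscillatory, ψ ∝ e^{±ikx} with k = √(2m(E − V_b))/ℏ.
k = √(2 × 1 × 7) = 3.742.

k = 3.74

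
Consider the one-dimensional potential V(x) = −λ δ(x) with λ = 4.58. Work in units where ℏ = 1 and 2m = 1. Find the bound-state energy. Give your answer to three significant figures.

The bound state is ψ(x) = √κ e^{−κ|x|}. The derivative jump ψ'(0⁺) − ψ'(0⁻) = −(2mλ/ℏ²)ψ(0) fixes κ = mλ/ℏ² = 2.290.
Then E = −ℏ²κ²/(2m) = −mλ²/(2ℏ²) = -5.244.

E = -5.24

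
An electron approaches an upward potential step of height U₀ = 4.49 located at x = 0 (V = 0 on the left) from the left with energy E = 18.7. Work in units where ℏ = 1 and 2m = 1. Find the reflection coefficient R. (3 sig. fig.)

On each side the TISE gives plane waves with k = √(2m(E − V))/ℏ: k₁ = √(2·½·18.7) = 4.324, k₂ = √(2·½·14.21) = 3.770.
Matching ψ and ψ′ at x = 0 gives r = (k₁ − k₂)/(k₁ + k₂), so R = r² = 0.004697 and T = 1 − R = 0.9953.

R = 0.00470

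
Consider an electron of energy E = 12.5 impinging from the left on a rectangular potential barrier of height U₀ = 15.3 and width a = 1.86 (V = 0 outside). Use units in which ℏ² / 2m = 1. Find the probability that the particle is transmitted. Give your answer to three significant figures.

T = 0.00473

Since E < U₀ the interior solution is evanescent with decay constant κ = √(2m(U₀ − E))/ℏ = 1.673.
κa = 3.112, sinh(κa) = 11.21.
Matching ψ, ψ′ at both faces gives T = [1 + U₀² sinh²(κa) / (4E(U₀ − E))]⁻¹ = 1/211.3 = 0.00473.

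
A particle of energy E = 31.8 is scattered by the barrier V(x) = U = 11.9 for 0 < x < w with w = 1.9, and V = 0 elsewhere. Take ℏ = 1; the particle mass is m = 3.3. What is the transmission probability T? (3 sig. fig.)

E > U: inside the barrier k₂ = √(2m(E − U))/ℏ = 11.46, k₂w = 21.77.
Matching at both interfaces gives T⁻¹ = 1 + U² sin²(k₂w) / [4E(E − U)] = 1.003, hence T = 0.997.

T = 0.997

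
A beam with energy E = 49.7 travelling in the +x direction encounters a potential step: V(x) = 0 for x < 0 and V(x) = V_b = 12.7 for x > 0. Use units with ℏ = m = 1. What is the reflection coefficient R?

R = 0.00542

On each side the TISE gives plane waves with k = √(2m(E − V))/ℏ: k₁ = √(2·1·49.7) = 9.970, k₂ = √(2·1·37) = 8.602.
Continuity of ψ and ψ′ at the step yields the reflection amplitude r = (k₁ − k₂)/(k₁ + k₂) = 0.07364; thus R = |r|² = 0.005423, T = 0.9946.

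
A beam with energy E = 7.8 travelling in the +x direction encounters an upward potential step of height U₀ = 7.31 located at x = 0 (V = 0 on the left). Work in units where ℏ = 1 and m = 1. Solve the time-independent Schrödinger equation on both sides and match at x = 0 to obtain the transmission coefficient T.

T = 0.641

On each side the TISE gives plane waves with k = √(2m(E − V))/ℏ: k₁ = √(2·1·7.8) = 3.950, k₂ = √(2·1·0.49) = 0.9899.
Matching ψ and ψ′ at x = 0 gives r = (k₁ − k₂)/(k₁ + k₂), so R = r² = 0.3590 and T = 1 − R = 0.6410.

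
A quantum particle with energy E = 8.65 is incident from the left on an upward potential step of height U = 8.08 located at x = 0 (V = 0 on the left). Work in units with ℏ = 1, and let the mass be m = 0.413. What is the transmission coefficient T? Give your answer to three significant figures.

T = 0.650

On each side the TISE gives plane waves with k = √(2m(E − V))/ℏ: k₁ = √(2·0.413·8.65) = 2.673, k₂ = √(2·0.413·0.57) = 0.6862.
Matching ψ and ψ′ at x = 0 gives r = (k₁ − k₂)/(k₁ + k₂), so R = r² = 0.3498 and T = 1 − R = 0.6502.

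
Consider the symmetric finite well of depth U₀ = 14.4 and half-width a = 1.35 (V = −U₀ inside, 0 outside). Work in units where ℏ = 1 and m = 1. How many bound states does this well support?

Define the well-strength parameter z₀ = (a/ℏ)√(2mU₀) = 1.35 × √(2·1·14.4) = 7.245.
A new bound state (alternating even/odd) appears each time z₀ passes a multiple of π/2, so N = ⌊2z₀/π⌋ + 1 = ⌊4.612⌋ + 1 = 5.

N = 5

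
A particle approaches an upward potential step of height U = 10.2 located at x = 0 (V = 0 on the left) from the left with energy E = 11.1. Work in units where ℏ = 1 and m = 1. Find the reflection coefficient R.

R = 0.310

On each side the TISE gives plane waves with k = √(2m(E − V))/ℏ: k₁ = √(2·1·11.1) = 4.712, k₂ = √(2·1·0.9) = 1.342.
Matching ψ and ψ′ at x = 0 gives r = (k₁ − k₂)/(k₁ + k₂), so R = r² = 0.3099 and T = 1 − R = 0.6901.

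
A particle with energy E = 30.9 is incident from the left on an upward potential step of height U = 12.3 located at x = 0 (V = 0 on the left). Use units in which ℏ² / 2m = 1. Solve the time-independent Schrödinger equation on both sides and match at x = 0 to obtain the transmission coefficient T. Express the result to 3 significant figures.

On each side the TISE gives plane waves with k = √(2m(E − V))/ℏ: k₁ = √(2·½·30.9) = 5.559, k₂ = √(2·½·18.6) = 4.313.
Matching ψ and ψ′ at x = 0 gives r = (k₁ − k₂)/(k₁ + k₂), so R = r² = 0.01593 and T = 1 − R = 0.9841.

T = 0.984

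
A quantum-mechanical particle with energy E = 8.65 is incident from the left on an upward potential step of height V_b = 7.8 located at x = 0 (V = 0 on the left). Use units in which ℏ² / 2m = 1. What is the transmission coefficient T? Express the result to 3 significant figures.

The wavenumbers are k₁ = √(2mE)/ℏ = 2.941 on the left and k₂ = √(2m(E − V_b))/ℏ = 0.9220 on the right.
Continuity of ψ and ψ′ at the step yields the reflection amplitude r = (k₁ − k₂)/(k₁ + k₂) = 0.5227; thus R = |r|² = 0.2732, T = 0.7268.

T = 0.727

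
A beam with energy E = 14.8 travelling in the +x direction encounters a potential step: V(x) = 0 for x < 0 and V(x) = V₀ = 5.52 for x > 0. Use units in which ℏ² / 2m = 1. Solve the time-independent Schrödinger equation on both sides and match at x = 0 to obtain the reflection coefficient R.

On each side the TISE gives plane waves with k = √(2m(E − V))/ℏ: k₁ = √(2·½·14.8) = 3.847, k₂ = √(2·½·9.28) = 3.046.
Continuity of ψ and ψ′ at the step yields the reflection amplitude r = (k₁ − k₂)/(k₁ + k₂) = 0.1162; thus R = |r|² = 0.01349, T = 0.9865.

R = 0.0135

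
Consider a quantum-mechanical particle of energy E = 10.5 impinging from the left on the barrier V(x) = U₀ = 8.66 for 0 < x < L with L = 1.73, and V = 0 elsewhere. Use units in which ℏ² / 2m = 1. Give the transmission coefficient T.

E > U₀: inside the barrier k₂ = √(2m(E − U₀))/ℏ = 1.356, k₂L = 2.347.
T = [1 + U₀² sin²(k₂L) / (4E(E − U₀))]⁻¹ = 1/1.494 = 0.669.

T = 0.669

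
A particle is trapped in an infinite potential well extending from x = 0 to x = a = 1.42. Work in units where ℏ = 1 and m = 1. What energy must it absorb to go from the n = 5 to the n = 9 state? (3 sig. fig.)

E_n = n²π²ℏ²/(2ma²), so ΔE = (9² − 5²) π²ℏ²/(2ma²).
ΔE = 56 × π² / (2 × 1 × 1.42²) = 137.1.

ΔE = 137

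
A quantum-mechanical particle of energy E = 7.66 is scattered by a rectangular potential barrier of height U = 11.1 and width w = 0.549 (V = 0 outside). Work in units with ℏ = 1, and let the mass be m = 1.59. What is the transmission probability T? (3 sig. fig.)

T = 0.0872

Since E < U the interior solution is evanescent with decay constant κ = √(2m(U − E))/ℏ = 3.307.
κw = 1.816, sinh(κw) = 2.992.
The exact tunnelling result is T⁻¹ = 1 + U² sinh²(κw) / [4E(U − E)] = 11.46, so T = 0.0872.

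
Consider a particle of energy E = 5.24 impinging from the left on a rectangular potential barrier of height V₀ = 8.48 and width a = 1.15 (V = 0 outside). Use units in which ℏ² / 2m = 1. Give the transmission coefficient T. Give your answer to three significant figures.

Since E < V₀ the interior solution is evanescent with decay constant κ = √(2m(V₀ − E))/ℏ = 1.800.
κa = 2.070, sinh(κa) = 3.899.
The exact tunnelling result is T⁻¹ = 1 + V₀² sinh²(κa) / [4E(V₀ − E)] = 17.10, so T = 0.0585.

T = 0.0585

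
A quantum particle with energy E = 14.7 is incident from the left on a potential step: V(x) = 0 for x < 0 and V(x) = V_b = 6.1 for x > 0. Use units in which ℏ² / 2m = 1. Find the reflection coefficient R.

The wavenumbers are k₁ = √(2mE)/ℏ = 3.834 on the left and k₂ = √(2m(E − V_b))/ℏ = 2.933 on the right.
Matching ψ and ψ′ at x = 0 gives r = (k₁ − k₂)/(k₁ + k₂), so R = r² = 0.01775 and T = 1 − R = 0.9823.

R = 0.0177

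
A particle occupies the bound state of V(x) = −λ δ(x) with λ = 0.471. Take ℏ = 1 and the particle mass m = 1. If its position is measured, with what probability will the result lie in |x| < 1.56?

The normalised bound state is ψ = √κ e^{−κ|x|} with κ = mλ/ℏ² = 0.4710.
P(|x| < d) = ∫_{−d}^{d} κ e^{−2κ|x|} dx = 1 − e^{−2κd} = 1 − e^{−1.470} = 0.7700.

P = 0.770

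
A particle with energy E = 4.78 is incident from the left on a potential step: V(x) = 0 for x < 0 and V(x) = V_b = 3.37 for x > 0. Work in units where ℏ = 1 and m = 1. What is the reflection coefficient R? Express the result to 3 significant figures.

The wavenumbers are k₁ = √(2mE)/ℏ = 3.092 on the left and k₂ = √(2m(E − V_b))/ℏ = 1.679 on the right.
Continuity of ψ and ψ′ at the step yields the reflection amplitude r = (k₁ − k₂)/(k₁ + k₂) = 0.2961; thus R = |r|² = 0.08766, T = 0.9123.

R = 0.0877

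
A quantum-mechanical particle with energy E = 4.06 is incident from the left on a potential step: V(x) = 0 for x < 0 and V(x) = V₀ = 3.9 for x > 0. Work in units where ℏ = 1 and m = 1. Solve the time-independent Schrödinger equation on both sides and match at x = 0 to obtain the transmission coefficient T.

On each side the TISE gives plane waves with k = √(2m(E − V))/ℏ: k₁ = √(2·1·4.06) = 2.850, k₂ = √(2·1·0.16) = 0.5657.
Continuity of ψ and ψ′ at the step yields the reflection amplitude r = (k₁ − k₂)/(k₁ + k₂) = 0.6687; thus R = |r|² = 0.4472, T = 0.5528.

T = 0.553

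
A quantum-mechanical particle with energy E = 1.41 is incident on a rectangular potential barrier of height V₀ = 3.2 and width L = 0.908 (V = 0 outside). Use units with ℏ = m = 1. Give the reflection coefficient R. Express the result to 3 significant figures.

E < V₀: inside the barrier ψ ∝ e^{±κx} with κ = √(2m(V₀ − E))/ℏ = 1.892.
κL = 1.718, sinh(κL) = 2.697.
The exact tunnelling result is T⁻¹ = 1 + V₀² sinh²(κL) / [4E(V₀ − E)] = 8.378, so T = 0.119.
R = 1 − T = 0.881.

R = 0.881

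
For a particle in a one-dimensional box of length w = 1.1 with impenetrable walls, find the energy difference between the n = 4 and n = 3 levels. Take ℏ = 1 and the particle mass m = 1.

ΔE = 28.5

E_n = n²π²ℏ²/(2mw²), so ΔE = (4² − 3²) π²ℏ²/(2mw²).
ΔE = 7 × π² / (2 × 1 × 1.1²) = 28.55.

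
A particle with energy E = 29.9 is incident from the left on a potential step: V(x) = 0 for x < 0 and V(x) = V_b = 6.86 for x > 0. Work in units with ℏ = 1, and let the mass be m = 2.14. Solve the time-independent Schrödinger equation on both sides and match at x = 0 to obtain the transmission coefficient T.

On each side the TISE gives plane waves with k = √(2m(E − V))/ℏ: k₁ = √(2·2.14·29.9) = 11.31, k₂ = √(2·2.14·23.04) = 9.930.
Matching ψ and ψ′ at x = 0 gives r = (k₁ − k₂)/(k₁ + k₂), so R = r² = 0.004233 and T = 1 − R = 0.9958.

T = 0.996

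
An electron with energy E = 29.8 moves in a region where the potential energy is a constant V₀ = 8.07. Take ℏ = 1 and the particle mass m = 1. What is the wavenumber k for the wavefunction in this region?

k = 6.59

With E > V₀ the solution is oscillatory, ψ ∝ e^{±ikx} with k = √(2m(E − V₀))/ℏ.
k = √(2 × 1 × 21.73) = 6.592.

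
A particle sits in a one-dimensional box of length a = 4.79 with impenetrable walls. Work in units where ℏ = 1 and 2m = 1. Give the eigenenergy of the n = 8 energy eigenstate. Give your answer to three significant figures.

E = 27.5

Requiring ψ(0) = ψ(a) = 0 quantises k = nπ/a, hence E_n = ℏ²k²/2m = n²π²ℏ²/(2ma²).
E_8 = 8² × π² / (2 × 0.5 × 4.79²) = 27.53.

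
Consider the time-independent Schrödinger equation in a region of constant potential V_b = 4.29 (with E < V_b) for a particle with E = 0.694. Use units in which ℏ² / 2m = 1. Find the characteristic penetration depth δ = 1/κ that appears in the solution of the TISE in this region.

Since E < V_b the TISE in this region is ψ'' = κ²ψ with κ = √(2m(V_b − E))/ℏ.
κ = √(2 × 0.5 × 3.596) = 1.896. The penetration depth is δ = 1/κ = 0.527.

δ = 0.527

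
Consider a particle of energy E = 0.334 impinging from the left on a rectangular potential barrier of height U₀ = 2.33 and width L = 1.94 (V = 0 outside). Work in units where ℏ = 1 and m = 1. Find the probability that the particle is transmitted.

T = 0.000844

Since E < U₀ the interior solution is evanescent with decay constant κ = √(2m(U₀ − E))/ℏ = 1.998.
κL = 3.876, sinh(κL) = 24.11.
Matching ψ, ψ′ at both faces gives T = [1 + U₀² sinh²(κL) / (4E(U₀ − E))]⁻¹ = 1/1184 = 0.000844.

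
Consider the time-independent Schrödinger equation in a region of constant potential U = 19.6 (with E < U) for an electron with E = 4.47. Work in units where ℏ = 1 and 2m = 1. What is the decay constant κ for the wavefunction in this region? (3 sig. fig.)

Since E < U the TISE in this region is ψ'' = κ²ψ with κ = √(2m(U − E))/ℏ.
κ = √(2 × 0.5 × 15.13) = 3.890.

κ = 3.89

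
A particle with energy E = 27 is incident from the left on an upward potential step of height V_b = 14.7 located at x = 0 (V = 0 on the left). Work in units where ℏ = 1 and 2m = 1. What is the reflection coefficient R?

On each side the TISE gives plane waves with k = √(2m(E − V))/ℏ: k₁ = √(2·½·27) = 5.196, k₂ = √(2·½·12.3) = 3.507.
Continuity of ψ and ψ′ at the step yields the reflection amplitude r = (k₁ − k₂)/(k₁ + k₂) = 0.1941; thus R = |r|² = 0.03766, T = 0.9623.

R = 0.0377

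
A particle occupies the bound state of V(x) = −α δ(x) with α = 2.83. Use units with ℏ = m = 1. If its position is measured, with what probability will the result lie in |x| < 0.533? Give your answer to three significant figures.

The normalised bound state is ψ = √κ e^{−κ|x|} with κ = mα/ℏ² = 2.830.
P(|x| < d) = ∫_{−d}^{d} κ e^{−2κ|x|} dx = 1 − e^{−2κd} = 1 − e^{−3.017} = 0.9510.

P = 0.951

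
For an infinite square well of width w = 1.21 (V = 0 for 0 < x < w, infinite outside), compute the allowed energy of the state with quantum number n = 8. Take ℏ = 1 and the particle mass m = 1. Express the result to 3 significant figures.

Requiring ψ(0) = ψ(w) = 0 quantises k = nπ/w, hence E_n = ℏ²k²/2m = n²π²ℏ²/(2mw²).
E_8 = 8² × π² / (2 × 1 × 1.21²) = 215.7.

E = 216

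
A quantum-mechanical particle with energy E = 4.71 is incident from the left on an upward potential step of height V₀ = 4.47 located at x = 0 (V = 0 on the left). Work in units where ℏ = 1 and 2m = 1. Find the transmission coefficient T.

On each side the TISE gives plane waves with k = √(2m(E − V))/ℏ: k₁ = √(2·½·4.71) = 2.170, k₂ = √(2·½·0.24) = 0.4899.
Matching ψ and ψ′ at x = 0 gives r = (k₁ − k₂)/(k₁ + k₂), so R = r² = 0.3990 and T = 1 − R = 0.6010.

T = 0.601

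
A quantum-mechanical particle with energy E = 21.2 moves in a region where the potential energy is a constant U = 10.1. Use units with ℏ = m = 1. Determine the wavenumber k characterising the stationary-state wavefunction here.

k = 4.71

With E > U the solution is oscillatory, ψ ∝ e^{±ikx} with k = √(2m(E − U))/ℏ.
k = √(2 × 1 × 11.1) = 4.712.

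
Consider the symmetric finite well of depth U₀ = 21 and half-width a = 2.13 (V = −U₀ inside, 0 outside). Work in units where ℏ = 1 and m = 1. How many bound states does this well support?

N = 9

The dimensionless depth is z₀ = a√(2mU₀)/ℏ = 2.13 × √(42.00) = 13.80.
The even/odd transcendental equations gain one root per π/2 in z₀, giving N = 1 + ⌊2z₀/π⌋ = 1 + ⌊8.788⌋ = 9.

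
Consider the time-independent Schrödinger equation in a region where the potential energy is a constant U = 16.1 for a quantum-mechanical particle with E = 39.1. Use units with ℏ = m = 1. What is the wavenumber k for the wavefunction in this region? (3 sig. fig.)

With E > U the solution is oscillatory, ψ ∝ e^{±ikx} with k = √(2m(E − U))/ℏ.
k = √(2 × 1 × 23) = 6.782.

k = 6.78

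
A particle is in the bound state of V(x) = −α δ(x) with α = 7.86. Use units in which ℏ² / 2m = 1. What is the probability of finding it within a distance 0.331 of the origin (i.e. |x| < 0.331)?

The normalised bound state is ψ = √κ e^{−κ|x|} with κ = mα/ℏ² = 3.930.
P(|x| < d) = ∫_{−d}^{d} κ e^{−2κ|x|} dx = 1 − e^{−2κd} = 1 − e^{−2.602} = 0.9258.

P = 0.926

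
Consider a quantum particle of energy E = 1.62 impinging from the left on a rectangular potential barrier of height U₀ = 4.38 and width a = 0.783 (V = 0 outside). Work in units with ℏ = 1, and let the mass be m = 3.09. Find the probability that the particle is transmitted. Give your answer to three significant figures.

E < U₀: inside the barrier ψ ∝ e^{±κx} with κ = √(2m(U₀ − E))/ℏ = 4.130.
κa = 3.234, sinh(κa) = 12.67.
The exact tunnelling result is T⁻¹ = 1 + U₀² sinh²(κa) / [4E(U₀ − E)] = 173.1, so T = 0.00578.

T = 0.00578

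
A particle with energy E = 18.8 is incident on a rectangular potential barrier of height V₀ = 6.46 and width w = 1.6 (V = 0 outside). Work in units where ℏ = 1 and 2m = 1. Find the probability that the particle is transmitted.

T = 0.983

Above the barrier the interior wavenumber is k₂ = √(2m(E − V₀))/ℏ = 3.513, giving phase k₂w = 5.621.
T = [1 + V₀² sin²(k₂w) / (4E(E − V₀))]⁻¹ = 1/1.017 = 0.983.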